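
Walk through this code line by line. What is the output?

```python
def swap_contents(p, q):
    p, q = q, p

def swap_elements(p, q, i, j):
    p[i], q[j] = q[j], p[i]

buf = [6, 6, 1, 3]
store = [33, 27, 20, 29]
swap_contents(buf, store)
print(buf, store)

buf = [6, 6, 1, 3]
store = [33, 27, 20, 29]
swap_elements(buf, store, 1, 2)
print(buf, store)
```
[6, 6, 1, 3] [33, 27, 20, 29]
[6, 20, 1, 3] [33, 27, 6, 29]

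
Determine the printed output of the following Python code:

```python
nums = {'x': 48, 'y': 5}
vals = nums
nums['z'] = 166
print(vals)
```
{'x': 48, 'y': 5, 'z': 166}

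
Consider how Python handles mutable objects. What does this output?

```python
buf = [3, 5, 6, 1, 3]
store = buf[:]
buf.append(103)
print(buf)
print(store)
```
[3, 5, 6, 1, 3, 103]
[3, 5, 6, 1, 3]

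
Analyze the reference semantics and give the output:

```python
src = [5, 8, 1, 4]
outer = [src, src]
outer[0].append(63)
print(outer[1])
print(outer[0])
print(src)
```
[5, 8, 1, 4, 63]
[5, 8, 1, 4, 63]
[5, 8, 1, 4, 63]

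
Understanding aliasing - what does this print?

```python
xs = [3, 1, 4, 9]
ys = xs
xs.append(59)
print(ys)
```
[3, 1, 4, 9, 59]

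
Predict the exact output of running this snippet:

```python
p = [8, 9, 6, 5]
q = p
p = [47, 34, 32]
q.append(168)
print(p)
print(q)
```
[47, 34, 32]
[8, 9, 6, 5, 168]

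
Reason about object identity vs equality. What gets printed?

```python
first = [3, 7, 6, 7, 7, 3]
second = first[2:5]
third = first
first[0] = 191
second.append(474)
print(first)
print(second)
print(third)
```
[191, 7, 6, 7, 7, 3]
[6, 7, 7, 474]
[191, 7, 6, 7, 7, 3]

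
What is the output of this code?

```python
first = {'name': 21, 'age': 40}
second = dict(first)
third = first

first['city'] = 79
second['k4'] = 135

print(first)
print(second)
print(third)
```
{'name': 21, 'age': 40, 'city': 79}
{'name': 21, 'age': 40, 'k4': 135}
{'name': 21, 'age': 40, 'city': 79}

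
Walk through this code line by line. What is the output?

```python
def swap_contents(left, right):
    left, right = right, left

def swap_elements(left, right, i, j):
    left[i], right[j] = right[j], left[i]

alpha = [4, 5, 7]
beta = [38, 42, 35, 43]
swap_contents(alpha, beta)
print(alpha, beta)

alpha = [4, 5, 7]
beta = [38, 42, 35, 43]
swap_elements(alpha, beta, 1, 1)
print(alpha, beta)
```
[4, 5, 7] [38, 42, 35, 43]
[4, 42, 7] [38, 5, 35, 43]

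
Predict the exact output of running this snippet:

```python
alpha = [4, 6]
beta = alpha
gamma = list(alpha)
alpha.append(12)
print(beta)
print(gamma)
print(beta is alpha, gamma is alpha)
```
[4, 6, 12]
[4, 6]
True False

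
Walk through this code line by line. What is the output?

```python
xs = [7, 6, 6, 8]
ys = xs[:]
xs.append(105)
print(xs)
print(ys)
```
[7, 6, 6, 8, 105]
[7, 6, 6, 8]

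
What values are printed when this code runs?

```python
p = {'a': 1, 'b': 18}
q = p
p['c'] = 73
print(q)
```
{'a': 1, 'b': 18, 'c': 73}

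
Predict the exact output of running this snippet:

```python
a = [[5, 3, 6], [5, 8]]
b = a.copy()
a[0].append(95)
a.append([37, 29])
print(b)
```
[[5, 3, 6, 95], [5, 8]]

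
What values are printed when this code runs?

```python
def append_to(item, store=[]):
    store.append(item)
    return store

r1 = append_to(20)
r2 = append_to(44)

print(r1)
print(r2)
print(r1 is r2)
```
[20, 44]
[20, 44]
True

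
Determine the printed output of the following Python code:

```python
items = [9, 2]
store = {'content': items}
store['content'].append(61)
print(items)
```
[9, 2, 61]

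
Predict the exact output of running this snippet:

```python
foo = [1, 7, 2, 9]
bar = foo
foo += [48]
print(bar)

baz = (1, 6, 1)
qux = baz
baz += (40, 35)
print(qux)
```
[1, 7, 2, 9, 48]
(1, 6, 1)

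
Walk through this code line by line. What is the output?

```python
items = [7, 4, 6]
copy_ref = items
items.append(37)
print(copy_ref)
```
[7, 4, 6, 37]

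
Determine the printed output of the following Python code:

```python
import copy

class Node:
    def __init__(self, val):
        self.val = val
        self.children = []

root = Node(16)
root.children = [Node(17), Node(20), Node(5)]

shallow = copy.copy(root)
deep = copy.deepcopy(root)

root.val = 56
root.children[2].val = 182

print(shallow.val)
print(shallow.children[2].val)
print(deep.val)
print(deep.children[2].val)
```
16
182
16
5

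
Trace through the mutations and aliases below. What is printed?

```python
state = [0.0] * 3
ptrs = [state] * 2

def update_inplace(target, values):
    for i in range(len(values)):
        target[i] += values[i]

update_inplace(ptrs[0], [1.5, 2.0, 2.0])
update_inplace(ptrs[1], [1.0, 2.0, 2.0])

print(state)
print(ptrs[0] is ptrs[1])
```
[2.5, 4.0, 4.0]
True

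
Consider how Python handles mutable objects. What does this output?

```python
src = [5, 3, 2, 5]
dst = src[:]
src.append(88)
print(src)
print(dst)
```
[5, 3, 2, 5, 88]
[5, 3, 2, 5]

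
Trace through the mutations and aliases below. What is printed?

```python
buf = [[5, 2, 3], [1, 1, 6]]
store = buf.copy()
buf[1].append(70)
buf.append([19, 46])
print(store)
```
[[5, 2, 3], [1, 1, 6, 70]]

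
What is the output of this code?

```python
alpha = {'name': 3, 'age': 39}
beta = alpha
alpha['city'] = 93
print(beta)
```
{'name': 3, 'age': 39, 'city': 93}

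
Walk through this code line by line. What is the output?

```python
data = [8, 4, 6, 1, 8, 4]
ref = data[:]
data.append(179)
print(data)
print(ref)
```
[8, 4, 6, 1, 8, 4, 179]
[8, 4, 6, 1, 8, 4]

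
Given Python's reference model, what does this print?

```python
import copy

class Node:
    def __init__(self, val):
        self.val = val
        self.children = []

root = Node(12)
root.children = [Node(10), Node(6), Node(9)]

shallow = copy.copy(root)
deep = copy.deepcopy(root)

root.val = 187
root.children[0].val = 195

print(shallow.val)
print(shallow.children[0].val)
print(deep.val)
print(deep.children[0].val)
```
12
195
12
10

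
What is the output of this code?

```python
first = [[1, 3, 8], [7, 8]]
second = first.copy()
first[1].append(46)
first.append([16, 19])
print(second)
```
[[1, 3, 8], [7, 8, 46]]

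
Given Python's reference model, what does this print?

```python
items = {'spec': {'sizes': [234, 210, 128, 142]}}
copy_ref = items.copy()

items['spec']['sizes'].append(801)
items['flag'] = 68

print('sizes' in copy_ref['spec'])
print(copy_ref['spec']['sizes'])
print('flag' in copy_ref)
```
True
[234, 210, 128, 142, 801]
False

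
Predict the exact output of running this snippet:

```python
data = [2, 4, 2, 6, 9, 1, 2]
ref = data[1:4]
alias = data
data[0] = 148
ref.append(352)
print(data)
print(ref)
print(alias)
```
[148, 4, 2, 6, 9, 1, 2]
[4, 2, 6, 352]
[148, 4, 2, 6, 9, 1, 2]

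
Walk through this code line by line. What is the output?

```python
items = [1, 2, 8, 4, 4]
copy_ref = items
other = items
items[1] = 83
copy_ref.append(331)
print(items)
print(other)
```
[1, 83, 8, 4, 4, 331]
[1, 83, 8, 4, 4, 331]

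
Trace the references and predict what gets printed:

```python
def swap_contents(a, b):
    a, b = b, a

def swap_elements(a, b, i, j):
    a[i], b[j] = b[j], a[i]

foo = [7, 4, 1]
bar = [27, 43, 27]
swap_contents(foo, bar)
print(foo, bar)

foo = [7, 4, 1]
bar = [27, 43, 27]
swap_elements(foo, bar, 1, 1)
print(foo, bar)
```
[7, 4, 1] [27, 43, 27]
[7, 43, 1] [27, 4, 27]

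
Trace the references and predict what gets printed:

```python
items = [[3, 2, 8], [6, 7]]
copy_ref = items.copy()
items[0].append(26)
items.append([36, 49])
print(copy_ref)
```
[[3, 2, 8, 26], [6, 7]]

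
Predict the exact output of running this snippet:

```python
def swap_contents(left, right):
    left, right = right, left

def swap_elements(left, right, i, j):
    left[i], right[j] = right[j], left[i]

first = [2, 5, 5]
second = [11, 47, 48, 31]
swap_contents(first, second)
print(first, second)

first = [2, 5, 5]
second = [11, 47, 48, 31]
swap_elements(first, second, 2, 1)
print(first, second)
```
[2, 5, 5] [11, 47, 48, 31]
[2, 5, 47] [11, 5, 48, 31]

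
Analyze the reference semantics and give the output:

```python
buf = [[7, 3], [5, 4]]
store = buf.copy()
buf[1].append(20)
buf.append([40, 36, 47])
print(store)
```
[[7, 3], [5, 4, 20]]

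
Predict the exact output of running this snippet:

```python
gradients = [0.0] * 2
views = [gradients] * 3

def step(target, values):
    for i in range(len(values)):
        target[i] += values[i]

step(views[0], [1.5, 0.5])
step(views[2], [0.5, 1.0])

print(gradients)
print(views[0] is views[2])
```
[2.0, 1.5]
True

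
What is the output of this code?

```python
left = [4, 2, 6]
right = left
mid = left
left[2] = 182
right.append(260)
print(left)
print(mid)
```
[4, 2, 182, 260]
[4, 2, 182, 260]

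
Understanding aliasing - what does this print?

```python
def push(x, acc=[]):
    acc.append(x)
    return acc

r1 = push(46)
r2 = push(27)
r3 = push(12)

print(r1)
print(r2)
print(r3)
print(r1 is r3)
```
[46, 27, 12]
[46, 27, 12]
[46, 27, 12]
True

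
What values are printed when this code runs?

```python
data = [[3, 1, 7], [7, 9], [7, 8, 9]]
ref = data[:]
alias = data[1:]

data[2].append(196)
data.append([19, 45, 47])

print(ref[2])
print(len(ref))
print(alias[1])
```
[7, 8, 9, 196]
3
[7, 8, 9, 196]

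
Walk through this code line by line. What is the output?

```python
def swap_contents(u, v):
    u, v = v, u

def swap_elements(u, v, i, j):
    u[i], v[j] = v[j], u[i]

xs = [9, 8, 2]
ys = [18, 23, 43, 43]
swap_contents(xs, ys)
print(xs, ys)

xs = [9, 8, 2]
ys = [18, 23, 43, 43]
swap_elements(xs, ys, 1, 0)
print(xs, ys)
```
[9, 8, 2] [18, 23, 43, 43]
[9, 18, 2] [8, 23, 43, 43]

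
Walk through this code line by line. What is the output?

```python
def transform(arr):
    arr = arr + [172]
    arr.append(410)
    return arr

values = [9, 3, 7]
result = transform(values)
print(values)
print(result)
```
[9, 3, 7]
[9, 3, 7, 172, 410]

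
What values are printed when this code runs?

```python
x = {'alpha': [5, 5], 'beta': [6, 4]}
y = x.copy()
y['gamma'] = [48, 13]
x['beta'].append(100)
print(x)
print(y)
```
{'alpha': [5, 5], 'beta': [6, 4, 100]}
{'alpha': [5, 5], 'beta': [6, 4, 100], 'gamma': [48, 13]}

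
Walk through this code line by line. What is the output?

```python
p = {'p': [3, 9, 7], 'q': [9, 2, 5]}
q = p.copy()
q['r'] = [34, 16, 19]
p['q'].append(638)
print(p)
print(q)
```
{'p': [3, 9, 7], 'q': [9, 2, 5, 638]}
{'p': [3, 9, 7], 'q': [9, 2, 5, 638], 'r': [34, 16, 19]}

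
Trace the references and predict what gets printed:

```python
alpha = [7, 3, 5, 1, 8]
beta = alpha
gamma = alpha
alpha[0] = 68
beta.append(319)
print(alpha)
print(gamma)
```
[68, 3, 5, 1, 8, 319]
[68, 3, 5, 1, 8, 319]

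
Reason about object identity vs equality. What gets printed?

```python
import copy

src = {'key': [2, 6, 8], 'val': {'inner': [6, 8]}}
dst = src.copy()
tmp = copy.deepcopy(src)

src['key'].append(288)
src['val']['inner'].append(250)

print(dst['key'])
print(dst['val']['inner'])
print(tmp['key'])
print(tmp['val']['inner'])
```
[2, 6, 8, 288]
[6, 8, 250]
[2, 6, 8]
[6, 8]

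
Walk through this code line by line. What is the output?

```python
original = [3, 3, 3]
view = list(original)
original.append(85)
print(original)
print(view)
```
[3, 3, 3, 85]
[3, 3, 3]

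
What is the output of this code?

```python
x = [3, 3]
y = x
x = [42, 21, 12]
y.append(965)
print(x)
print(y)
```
[42, 21, 12]
[3, 3, 965]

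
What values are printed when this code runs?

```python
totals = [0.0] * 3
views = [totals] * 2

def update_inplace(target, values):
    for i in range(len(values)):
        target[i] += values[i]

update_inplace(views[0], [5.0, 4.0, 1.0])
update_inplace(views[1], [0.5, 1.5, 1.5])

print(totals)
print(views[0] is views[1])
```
[5.5, 5.5, 2.5]
True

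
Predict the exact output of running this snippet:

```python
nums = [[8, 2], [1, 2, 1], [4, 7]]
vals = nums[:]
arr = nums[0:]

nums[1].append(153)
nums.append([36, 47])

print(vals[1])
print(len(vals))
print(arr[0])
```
[1, 2, 1, 153]
3
[8, 2]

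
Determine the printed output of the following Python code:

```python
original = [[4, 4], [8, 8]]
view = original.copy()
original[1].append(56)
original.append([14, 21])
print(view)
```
[[4, 4], [8, 8, 56]]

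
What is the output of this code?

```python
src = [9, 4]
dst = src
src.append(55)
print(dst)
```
[9, 4, 55]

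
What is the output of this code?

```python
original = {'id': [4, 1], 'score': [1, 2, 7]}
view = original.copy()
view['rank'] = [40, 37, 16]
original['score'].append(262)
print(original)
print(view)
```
{'id': [4, 1], 'score': [1, 2, 7, 262]}
{'id': [4, 1], 'score': [1, 2, 7, 262], 'rank': [40, 37, 16]}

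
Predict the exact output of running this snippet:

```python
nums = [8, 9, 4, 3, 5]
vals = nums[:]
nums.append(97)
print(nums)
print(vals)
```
[8, 9, 4, 3, 5, 97]
[8, 9, 4, 3, 5]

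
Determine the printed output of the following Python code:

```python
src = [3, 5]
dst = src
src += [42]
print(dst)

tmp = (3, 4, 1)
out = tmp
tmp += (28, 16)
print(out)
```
[3, 5, 42]
(3, 4, 1)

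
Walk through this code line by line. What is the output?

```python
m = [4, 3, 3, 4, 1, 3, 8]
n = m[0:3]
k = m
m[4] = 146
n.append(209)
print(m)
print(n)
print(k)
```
[4, 3, 3, 4, 146, 3, 8]
[4, 3, 3, 209]
[4, 3, 3, 4, 146, 3, 8]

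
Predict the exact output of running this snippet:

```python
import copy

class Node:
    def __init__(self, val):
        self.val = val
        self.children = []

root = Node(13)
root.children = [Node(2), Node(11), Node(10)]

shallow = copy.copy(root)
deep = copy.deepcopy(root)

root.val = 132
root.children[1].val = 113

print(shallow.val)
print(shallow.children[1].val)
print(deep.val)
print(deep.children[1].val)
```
13
113
13
11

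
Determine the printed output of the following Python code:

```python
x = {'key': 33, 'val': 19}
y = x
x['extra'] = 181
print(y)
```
{'key': 33, 'val': 19, 'extra': 181}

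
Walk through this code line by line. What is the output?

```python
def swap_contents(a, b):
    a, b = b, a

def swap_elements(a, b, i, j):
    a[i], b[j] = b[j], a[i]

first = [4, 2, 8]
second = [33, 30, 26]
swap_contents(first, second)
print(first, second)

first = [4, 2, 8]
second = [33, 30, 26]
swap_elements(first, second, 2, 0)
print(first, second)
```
[4, 2, 8] [33, 30, 26]
[4, 2, 33] [8, 30, 26]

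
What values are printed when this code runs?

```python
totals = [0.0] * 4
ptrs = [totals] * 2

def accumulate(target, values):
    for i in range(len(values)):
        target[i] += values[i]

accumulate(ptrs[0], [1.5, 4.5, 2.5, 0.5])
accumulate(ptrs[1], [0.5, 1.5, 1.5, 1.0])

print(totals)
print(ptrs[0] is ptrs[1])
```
[2.0, 6.0, 4.0, 1.5]
True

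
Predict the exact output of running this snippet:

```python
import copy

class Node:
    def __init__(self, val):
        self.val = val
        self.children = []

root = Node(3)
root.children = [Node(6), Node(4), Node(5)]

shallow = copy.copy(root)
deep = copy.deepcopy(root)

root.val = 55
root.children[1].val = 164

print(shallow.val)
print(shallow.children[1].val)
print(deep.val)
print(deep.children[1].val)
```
3
164
3
4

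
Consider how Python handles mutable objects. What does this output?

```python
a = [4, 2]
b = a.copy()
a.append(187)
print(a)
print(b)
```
[4, 2, 187]
[4, 2]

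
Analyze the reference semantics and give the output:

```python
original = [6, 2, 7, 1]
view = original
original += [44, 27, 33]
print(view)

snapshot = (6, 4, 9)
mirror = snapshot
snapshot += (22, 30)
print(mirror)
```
[6, 2, 7, 1, 44, 27, 33]
(6, 4, 9)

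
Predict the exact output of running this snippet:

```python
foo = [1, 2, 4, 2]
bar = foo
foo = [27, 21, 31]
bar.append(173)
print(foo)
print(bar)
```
[27, 21, 31]
[1, 2, 4, 2, 173]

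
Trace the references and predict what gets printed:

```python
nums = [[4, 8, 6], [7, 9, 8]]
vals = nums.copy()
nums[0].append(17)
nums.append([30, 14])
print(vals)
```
[[4, 8, 6, 17], [7, 9, 8]]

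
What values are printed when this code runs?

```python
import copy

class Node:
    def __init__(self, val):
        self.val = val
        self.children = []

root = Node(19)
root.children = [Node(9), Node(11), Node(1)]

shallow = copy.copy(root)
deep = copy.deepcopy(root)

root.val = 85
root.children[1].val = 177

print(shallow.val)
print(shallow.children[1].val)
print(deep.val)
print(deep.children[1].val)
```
19
177
19
11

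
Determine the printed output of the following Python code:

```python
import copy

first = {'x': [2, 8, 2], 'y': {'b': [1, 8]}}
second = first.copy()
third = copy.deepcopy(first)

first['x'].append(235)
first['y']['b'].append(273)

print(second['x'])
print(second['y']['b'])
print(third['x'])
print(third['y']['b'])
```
[2, 8, 2, 235]
[1, 8, 273]
[2, 8, 2]
[1, 8]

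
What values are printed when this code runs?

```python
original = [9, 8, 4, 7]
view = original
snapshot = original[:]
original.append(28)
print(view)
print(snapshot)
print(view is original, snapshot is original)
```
[9, 8, 4, 7, 28]
[9, 8, 4, 7]
True False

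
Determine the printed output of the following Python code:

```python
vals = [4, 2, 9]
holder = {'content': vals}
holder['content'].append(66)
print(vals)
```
[4, 2, 9, 66]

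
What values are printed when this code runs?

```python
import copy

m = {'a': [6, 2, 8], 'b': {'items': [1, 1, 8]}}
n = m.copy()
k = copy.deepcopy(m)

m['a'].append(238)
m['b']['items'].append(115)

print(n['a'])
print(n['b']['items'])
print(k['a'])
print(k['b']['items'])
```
[6, 2, 8, 238]
[1, 1, 8, 115]
[6, 2, 8]
[1, 1, 8]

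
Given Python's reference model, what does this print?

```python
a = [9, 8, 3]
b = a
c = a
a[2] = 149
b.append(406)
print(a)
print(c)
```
[9, 8, 149, 406]
[9, 8, 149, 406]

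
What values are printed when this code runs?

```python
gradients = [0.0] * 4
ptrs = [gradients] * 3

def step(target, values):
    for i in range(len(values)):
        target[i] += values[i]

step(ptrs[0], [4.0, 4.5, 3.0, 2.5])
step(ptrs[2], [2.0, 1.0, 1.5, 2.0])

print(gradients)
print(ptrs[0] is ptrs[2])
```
[6.0, 5.5, 4.5, 4.5]
True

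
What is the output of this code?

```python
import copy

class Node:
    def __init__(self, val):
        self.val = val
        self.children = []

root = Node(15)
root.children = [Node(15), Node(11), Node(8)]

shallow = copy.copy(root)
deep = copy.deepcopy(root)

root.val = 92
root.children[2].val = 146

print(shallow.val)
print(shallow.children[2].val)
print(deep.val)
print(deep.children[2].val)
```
15
146
15
8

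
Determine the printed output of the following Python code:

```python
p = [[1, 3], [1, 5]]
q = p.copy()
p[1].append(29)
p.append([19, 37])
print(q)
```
[[1, 3], [1, 5, 29]]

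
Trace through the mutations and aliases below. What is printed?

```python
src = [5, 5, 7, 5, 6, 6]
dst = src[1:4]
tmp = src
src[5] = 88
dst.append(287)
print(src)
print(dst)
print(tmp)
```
[5, 5, 7, 5, 6, 88]
[5, 7, 5, 287]
[5, 5, 7, 5, 6, 88]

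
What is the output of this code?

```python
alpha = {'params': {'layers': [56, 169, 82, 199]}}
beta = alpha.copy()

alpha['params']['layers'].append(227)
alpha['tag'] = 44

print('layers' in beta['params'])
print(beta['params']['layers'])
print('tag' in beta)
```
True
[56, 169, 82, 199, 227]
False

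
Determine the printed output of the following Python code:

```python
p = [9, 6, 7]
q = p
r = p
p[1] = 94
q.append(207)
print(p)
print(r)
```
[9, 94, 7, 207]
[9, 94, 7, 207]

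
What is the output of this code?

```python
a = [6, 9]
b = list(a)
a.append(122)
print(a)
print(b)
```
[6, 9, 122]
[6, 9]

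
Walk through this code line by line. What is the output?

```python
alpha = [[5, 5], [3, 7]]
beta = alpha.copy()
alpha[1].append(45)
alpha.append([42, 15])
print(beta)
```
[[5, 5], [3, 7, 45]]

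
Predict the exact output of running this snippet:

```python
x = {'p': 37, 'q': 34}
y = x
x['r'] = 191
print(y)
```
{'p': 37, 'q': 34, 'r': 191}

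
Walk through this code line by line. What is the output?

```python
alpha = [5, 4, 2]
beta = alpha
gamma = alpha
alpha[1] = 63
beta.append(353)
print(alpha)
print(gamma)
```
[5, 63, 2, 353]
[5, 63, 2, 353]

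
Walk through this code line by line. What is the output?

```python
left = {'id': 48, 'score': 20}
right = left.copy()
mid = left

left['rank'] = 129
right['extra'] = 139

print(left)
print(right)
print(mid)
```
{'id': 48, 'score': 20, 'rank': 129}
{'id': 48, 'score': 20, 'extra': 139}
{'id': 48, 'score': 20, 'rank': 129}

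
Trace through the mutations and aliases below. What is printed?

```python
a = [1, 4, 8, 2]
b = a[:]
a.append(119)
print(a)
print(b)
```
[1, 4, 8, 2, 119]
[1, 4, 8, 2]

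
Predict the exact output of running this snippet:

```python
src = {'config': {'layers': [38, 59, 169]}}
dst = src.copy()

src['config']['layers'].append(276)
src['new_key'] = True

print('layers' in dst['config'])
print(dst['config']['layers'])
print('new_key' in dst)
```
True
[38, 59, 169, 276]
False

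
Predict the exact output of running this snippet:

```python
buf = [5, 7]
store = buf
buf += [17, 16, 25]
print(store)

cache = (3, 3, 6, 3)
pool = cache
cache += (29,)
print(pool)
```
[5, 7, 17, 16, 25]
(3, 3, 6, 3)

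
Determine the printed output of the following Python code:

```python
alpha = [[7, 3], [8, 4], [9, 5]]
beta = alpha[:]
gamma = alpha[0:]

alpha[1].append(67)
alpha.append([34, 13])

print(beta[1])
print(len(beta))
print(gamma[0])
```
[8, 4, 67]
3
[7, 3]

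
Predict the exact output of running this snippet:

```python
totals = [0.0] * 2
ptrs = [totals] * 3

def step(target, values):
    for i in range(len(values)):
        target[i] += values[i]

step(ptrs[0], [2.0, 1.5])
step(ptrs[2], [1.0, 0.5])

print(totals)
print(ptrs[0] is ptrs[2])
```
[3.0, 2.0]
True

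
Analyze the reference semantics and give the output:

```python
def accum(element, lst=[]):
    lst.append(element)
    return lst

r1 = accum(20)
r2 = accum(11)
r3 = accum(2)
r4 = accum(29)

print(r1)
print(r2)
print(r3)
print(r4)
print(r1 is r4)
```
[20, 11, 2, 29]
[20, 11, 2, 29]
[20, 11, 2, 29]
[20, 11, 2, 29]
True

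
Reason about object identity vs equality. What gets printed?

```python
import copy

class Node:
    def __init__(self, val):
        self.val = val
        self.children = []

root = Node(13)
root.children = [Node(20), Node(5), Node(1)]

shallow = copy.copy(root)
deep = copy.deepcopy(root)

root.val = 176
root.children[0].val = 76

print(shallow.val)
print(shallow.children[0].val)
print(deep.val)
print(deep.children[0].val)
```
13
76
13
20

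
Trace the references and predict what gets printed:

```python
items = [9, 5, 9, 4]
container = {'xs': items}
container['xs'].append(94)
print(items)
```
[9, 5, 9, 4, 94]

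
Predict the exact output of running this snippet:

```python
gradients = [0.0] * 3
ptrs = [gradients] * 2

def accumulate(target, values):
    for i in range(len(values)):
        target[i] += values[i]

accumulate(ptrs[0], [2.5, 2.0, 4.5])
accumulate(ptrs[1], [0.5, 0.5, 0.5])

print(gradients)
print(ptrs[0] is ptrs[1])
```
[3.0, 2.5, 5.0]
True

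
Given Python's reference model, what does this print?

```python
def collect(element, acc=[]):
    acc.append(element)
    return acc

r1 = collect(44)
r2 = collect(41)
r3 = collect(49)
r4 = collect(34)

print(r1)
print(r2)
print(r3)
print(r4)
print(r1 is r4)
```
[44, 41, 49, 34]
[44, 41, 49, 34]
[44, 41, 49, 34]
[44, 41, 49, 34]
True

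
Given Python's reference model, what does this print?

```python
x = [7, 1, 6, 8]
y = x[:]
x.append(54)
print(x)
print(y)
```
[7, 1, 6, 8, 54]
[7, 1, 6, 8]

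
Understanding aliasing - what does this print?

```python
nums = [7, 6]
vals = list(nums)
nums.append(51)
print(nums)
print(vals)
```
[7, 6, 51]
[7, 6]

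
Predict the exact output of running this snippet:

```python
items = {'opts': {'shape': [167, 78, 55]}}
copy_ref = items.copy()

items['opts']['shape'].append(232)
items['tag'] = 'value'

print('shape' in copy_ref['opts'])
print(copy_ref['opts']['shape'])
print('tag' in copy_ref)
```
True
[167, 78, 55, 232]
False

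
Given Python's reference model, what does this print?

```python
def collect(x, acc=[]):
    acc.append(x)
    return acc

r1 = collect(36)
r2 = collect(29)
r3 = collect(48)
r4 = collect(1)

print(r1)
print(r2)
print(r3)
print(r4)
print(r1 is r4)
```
[36, 29, 48, 1]
[36, 29, 48, 1]
[36, 29, 48, 1]
[36, 29, 48, 1]
True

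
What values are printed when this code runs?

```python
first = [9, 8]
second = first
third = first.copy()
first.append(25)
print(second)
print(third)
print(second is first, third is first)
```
[9, 8, 25]
[9, 8]
True False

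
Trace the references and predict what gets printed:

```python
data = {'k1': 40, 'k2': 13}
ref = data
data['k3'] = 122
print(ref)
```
{'k1': 40, 'k2': 13, 'k3': 122}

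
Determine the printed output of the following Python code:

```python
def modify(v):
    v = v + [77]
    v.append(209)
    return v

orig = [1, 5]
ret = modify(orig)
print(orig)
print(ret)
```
[1, 5]
[1, 5, 77, 209]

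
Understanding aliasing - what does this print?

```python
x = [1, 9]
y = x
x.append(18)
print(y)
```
[1, 9, 18]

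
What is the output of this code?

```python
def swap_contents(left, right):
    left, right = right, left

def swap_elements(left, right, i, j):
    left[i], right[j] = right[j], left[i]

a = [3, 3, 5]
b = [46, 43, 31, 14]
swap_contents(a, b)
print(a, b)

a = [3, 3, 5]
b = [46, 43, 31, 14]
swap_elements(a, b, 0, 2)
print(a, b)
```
[3, 3, 5] [46, 43, 31, 14]
[31, 3, 5] [46, 43, 3, 14]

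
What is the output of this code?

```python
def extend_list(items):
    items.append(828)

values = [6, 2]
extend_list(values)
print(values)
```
[6, 2, 828]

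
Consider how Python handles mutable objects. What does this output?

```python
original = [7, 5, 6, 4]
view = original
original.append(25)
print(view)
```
[7, 5, 6, 4, 25]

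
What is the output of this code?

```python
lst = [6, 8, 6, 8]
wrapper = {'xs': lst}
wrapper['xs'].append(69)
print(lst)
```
[6, 8, 6, 8, 69]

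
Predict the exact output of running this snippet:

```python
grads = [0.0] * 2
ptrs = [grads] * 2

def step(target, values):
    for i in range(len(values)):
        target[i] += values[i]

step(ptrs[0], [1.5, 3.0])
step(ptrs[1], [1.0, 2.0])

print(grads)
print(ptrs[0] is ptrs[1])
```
[2.5, 5.0]
True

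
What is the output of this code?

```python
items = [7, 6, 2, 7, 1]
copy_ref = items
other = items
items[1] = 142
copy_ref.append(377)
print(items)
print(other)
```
[7, 142, 2, 7, 1, 377]
[7, 142, 2, 7, 1, 377]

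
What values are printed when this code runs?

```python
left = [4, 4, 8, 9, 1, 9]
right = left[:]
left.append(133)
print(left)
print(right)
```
[4, 4, 8, 9, 1, 9, 133]
[4, 4, 8, 9, 1, 9]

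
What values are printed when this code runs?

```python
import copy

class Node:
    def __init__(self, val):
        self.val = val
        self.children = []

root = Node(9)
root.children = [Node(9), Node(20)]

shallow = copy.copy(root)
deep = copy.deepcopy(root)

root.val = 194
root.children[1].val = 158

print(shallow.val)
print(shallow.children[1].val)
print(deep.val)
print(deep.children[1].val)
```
9
158
9
20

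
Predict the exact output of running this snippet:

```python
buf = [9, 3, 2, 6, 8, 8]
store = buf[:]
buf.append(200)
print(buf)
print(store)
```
[9, 3, 2, 6, 8, 8, 200]
[9, 3, 2, 6, 8, 8]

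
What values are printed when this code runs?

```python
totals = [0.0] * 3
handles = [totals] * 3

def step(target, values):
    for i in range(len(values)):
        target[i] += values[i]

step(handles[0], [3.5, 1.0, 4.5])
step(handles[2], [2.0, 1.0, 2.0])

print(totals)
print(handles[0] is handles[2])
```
[5.5, 2.0, 6.5]
True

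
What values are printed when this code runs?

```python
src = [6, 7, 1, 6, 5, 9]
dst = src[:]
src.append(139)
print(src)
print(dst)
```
[6, 7, 1, 6, 5, 9, 139]
[6, 7, 1, 6, 5, 9]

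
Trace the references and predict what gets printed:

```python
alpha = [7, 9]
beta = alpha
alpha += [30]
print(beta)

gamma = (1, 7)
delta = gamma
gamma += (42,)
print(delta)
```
[7, 9, 30]
(1, 7)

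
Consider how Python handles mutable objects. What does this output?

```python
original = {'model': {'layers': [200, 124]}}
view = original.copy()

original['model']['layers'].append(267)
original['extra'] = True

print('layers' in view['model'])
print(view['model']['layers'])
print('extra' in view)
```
True
[200, 124, 267]
False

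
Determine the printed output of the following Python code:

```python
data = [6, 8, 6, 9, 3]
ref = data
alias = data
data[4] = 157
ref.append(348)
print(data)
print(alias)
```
[6, 8, 6, 9, 157, 348]
[6, 8, 6, 9, 157, 348]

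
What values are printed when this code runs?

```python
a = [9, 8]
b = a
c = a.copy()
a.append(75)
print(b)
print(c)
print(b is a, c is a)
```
[9, 8, 75]
[9, 8]
True False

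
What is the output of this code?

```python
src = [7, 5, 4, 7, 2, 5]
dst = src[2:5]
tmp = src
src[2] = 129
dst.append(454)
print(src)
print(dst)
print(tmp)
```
[7, 5, 129, 7, 2, 5]
[4, 7, 2, 454]
[7, 5, 129, 7, 2, 5]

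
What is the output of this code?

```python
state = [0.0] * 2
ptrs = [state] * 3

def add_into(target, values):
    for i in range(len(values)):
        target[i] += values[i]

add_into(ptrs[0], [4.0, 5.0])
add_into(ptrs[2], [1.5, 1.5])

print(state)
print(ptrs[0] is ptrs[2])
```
[5.5, 6.5]
True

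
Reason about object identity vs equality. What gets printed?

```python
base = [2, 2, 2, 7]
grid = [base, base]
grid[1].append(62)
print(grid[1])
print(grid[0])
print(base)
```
[2, 2, 2, 7, 62]
[2, 2, 2, 7, 62]
[2, 2, 2, 7, 62]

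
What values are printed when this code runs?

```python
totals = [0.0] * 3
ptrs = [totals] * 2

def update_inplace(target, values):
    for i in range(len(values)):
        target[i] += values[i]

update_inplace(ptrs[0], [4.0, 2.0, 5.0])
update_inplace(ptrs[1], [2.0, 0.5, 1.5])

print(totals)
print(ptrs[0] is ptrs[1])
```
[6.0, 2.5, 6.5]
True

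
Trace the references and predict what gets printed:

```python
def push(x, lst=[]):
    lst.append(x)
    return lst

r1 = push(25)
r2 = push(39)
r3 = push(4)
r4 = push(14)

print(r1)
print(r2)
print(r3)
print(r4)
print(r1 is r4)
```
[25, 39, 4, 14]
[25, 39, 4, 14]
[25, 39, 4, 14]
[25, 39, 4, 14]
True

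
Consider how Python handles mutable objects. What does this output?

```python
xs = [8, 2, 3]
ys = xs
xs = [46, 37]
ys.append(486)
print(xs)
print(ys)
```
[46, 37]
[8, 2, 3, 486]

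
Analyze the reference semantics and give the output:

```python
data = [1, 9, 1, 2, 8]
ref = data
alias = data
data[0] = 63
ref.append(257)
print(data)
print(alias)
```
[63, 9, 1, 2, 8, 257]
[63, 9, 1, 2, 8, 257]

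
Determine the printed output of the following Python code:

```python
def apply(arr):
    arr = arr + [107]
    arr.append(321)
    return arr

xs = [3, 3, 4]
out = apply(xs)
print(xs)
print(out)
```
[3, 3, 4]
[3, 3, 4, 107, 321]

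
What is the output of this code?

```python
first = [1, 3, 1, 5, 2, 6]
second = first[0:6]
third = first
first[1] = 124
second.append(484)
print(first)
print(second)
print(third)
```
[1, 124, 1, 5, 2, 6]
[1, 3, 1, 5, 2, 6, 484]
[1, 124, 1, 5, 2, 6]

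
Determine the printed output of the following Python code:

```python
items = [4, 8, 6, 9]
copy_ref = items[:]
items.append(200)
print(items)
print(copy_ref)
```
[4, 8, 6, 9, 200]
[4, 8, 6, 9]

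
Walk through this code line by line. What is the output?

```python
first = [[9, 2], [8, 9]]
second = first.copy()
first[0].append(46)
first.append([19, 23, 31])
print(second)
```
[[9, 2, 46], [8, 9]]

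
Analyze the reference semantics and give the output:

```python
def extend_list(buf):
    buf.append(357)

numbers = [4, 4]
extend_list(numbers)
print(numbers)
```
[4, 4, 357]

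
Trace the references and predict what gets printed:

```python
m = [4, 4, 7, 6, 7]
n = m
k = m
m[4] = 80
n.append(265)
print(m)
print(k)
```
[4, 4, 7, 6, 80, 265]
[4, 4, 7, 6, 80, 265]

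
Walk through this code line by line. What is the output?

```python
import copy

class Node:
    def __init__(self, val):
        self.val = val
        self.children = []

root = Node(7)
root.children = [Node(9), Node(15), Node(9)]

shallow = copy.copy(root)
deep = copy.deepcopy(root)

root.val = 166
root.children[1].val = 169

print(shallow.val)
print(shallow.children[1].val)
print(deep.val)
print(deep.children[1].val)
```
7
169
7
15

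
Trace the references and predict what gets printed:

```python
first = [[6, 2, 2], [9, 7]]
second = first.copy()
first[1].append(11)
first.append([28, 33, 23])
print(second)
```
[[6, 2, 2], [9, 7, 11]]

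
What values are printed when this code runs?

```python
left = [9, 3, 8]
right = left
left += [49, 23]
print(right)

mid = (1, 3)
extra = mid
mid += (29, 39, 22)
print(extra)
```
[9, 3, 8, 49, 23]
(1, 3)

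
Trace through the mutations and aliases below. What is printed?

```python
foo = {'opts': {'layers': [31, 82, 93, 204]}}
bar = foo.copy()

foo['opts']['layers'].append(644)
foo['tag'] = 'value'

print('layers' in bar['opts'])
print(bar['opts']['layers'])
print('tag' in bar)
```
True
[31, 82, 93, 204, 644]
False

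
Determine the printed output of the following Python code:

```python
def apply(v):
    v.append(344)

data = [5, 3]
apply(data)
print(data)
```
[5, 3, 344]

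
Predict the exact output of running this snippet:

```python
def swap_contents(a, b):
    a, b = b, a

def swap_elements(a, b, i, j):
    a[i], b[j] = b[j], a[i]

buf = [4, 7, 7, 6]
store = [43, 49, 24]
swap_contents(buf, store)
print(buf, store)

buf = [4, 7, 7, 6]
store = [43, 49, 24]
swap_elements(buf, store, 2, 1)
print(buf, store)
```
[4, 7, 7, 6] [43, 49, 24]
[4, 7, 49, 6] [43, 7, 24]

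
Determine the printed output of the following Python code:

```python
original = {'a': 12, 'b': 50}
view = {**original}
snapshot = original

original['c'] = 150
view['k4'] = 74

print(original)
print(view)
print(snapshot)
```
{'a': 12, 'b': 50, 'c': 150}
{'a': 12, 'b': 50, 'k4': 74}
{'a': 12, 'b': 50, 'c': 150}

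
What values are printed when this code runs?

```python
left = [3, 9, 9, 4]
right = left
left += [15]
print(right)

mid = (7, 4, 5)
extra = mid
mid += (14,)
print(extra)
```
[3, 9, 9, 4, 15]
(7, 4, 5)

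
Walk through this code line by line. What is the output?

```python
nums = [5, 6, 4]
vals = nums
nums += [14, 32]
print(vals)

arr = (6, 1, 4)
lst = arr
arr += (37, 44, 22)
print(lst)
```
[5, 6, 4, 14, 32]
(6, 1, 4)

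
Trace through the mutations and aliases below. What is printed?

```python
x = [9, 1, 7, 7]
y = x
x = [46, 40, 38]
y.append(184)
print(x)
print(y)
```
[46, 40, 38]
[9, 1, 7, 7, 184]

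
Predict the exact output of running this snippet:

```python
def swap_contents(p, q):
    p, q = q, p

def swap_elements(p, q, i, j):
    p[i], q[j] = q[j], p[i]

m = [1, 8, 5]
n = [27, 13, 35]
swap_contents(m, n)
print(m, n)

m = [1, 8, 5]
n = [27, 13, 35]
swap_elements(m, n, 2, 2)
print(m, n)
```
[1, 8, 5] [27, 13, 35]
[1, 8, 35] [27, 13, 5]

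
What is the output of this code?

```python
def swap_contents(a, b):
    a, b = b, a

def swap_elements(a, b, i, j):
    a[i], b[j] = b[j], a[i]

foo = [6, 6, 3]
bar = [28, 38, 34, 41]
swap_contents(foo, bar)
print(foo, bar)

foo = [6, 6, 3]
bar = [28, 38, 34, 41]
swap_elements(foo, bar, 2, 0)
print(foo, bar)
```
[6, 6, 3] [28, 38, 34, 41]
[6, 6, 28] [3, 38, 34, 41]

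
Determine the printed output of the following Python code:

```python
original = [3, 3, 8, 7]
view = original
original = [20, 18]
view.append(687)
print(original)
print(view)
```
[20, 18]
[3, 3, 8, 7, 687]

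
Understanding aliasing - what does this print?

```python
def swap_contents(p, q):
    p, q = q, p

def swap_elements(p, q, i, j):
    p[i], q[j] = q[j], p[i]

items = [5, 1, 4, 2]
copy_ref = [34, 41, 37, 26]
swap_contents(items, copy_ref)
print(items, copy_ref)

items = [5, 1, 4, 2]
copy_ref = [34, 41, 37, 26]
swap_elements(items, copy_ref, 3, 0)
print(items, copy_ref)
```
[5, 1, 4, 2] [34, 41, 37, 26]
[5, 1, 4, 34] [2, 41, 37, 26]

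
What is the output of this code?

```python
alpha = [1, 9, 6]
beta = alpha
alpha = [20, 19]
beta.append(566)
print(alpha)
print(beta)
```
[20, 19]
[1, 9, 6, 566]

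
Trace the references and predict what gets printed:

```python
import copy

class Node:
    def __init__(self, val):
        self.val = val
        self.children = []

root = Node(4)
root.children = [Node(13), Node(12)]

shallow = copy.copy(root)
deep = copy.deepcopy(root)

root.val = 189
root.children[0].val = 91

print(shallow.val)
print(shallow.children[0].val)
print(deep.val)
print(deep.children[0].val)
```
4
91
4
13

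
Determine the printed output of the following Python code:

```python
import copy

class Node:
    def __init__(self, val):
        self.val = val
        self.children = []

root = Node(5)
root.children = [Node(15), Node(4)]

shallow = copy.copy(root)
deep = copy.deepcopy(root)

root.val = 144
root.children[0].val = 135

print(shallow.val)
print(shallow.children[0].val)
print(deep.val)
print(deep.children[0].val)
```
5
135
5
15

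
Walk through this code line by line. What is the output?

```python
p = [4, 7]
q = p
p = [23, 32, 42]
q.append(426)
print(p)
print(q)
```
[23, 32, 42]
[4, 7, 426]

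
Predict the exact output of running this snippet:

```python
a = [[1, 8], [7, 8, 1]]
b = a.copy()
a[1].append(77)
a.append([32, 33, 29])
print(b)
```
[[1, 8], [7, 8, 1, 77]]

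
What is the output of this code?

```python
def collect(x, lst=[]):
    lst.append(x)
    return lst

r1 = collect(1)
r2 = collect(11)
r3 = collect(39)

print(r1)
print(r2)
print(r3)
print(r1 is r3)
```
[1, 11, 39]
[1, 11, 39]
[1, 11, 39]
True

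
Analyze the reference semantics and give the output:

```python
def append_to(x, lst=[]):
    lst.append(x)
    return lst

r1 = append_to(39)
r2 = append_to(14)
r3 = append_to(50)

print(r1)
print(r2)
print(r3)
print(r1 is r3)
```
[39, 14, 50]
[39, 14, 50]
[39, 14, 50]
True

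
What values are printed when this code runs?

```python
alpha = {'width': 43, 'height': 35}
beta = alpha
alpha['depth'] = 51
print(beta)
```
{'width': 43, 'height': 35, 'depth': 51}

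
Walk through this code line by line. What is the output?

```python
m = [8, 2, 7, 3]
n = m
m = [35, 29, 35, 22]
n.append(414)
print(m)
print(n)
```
[35, 29, 35, 22]
[8, 2, 7, 3, 414]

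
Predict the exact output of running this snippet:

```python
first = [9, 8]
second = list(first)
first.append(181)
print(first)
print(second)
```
[9, 8, 181]
[9, 8]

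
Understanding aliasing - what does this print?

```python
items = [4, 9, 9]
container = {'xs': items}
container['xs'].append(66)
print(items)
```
[4, 9, 9, 66]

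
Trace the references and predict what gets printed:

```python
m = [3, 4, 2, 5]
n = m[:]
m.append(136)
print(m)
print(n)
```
[3, 4, 2, 5, 136]
[3, 4, 2, 5]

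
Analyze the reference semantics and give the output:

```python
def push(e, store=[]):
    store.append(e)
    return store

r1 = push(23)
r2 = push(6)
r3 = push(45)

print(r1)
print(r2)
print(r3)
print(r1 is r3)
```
[23, 6, 45]
[23, 6, 45]
[23, 6, 45]
True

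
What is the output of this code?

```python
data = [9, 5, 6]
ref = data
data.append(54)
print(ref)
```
[9, 5, 6, 54]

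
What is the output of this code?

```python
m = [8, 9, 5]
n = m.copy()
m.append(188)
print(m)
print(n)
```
[8, 9, 5, 188]
[8, 9, 5]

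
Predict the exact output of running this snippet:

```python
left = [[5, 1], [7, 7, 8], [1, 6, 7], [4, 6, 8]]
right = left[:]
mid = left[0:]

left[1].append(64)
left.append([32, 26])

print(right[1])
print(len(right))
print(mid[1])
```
[7, 7, 8, 64]
4
[7, 7, 8, 64]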